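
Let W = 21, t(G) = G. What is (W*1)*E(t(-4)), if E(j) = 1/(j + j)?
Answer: -21/8 ≈ -2.6250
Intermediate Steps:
E(j) = 1/(2*j)
(W*1)*E(t(-4)) = (21*1)*((1/2)/(-4)) = 21*((1/2)*(-1/4)) = 21*(-1/8) = -21/8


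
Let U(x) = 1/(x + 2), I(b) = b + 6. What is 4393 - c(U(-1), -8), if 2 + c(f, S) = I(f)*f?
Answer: 4388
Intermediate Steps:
I(b) = 6 + b
U(x) = 1/(2 + x)
c(f, S) = -2 + f*(6 + f) (c(f, S) = -2 + (6 + f)*f = -2 + f*(6 + f))
4393 - c(U(-1), -8) = 4393 - (-2 + (6 + 1/(2 - 1))/(2 - 1)) = 4393 - (-2 + (6 + 1/1)/1) = 4393 - (-2 + 1*(6 + 1)) = 4393 - (-2 + 1*7) = 4393 - (-2 + 7) = 4393 - 1*5 = 4393 - 5 = 4388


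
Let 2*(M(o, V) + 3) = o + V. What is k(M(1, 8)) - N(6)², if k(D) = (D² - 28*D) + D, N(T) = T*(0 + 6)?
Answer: -5337/4 ≈ -1334.3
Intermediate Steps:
N(T) = 6*T (N(T) = T*6 = 6*T)
M(o, V) = -3 + V/2 + o/2 (M(o, V) = -3 + (o + V)/2 = -3 + (V + o)/2 = -3 + (V/2 + o/2) = -3 + V/2 + o/2)
k(D) = D² - 27*D
k(M(1, 8)) - N(6)² = (-3 + (½)*8 + (½)*1)*(-27 + (-3 + (½)*8 + (½)*1)) - (6*6)² = (-3 + 4 + ½)*(-27 + (-3 + 4 + ½)) - 1*36² = 3*(-27 + 3/2)/2 - 1*1296 = (3/2)*(-51/2) - 1296 = -153/4 - 1296 = -5337/4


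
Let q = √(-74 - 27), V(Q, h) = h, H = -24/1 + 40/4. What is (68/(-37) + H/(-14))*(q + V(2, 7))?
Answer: -217/37 - 31*I*√101/37 ≈ -5.8649 - 8.4202*I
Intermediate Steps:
H = -14 (H = -24*1 + 40*(¼) = -24 + 10 = -14)
q = I*√101 (q = √(-101) = I*√101 ≈ 10.05*I)
(68/(-37) + H/(-14))*(q + V(2, 7)) = (68/(-37) - 14/(-14))*(I*√101 + 7) = (68*(-1/37) - 14*(-1/14))*(7 + I*√101) = (-68/37 + 1)*(7 + I*√101) = -31*(7 + I*√101)/37 = -217/37 - 31*I*√101/37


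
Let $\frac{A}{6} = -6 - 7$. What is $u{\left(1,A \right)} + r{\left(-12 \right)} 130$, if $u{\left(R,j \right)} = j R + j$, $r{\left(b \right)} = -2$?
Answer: $-416$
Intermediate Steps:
$A = -78$ ($A = 6 \left(-6 - 7\right) = 6 \left(-13\right) = -78$)
$u{\left(R,j \right)} = j + R j$ ($u{\left(R,j \right)} = R j + j = j + R j$)
$u{\left(1,A \right)} + r{\left(-12 \right)} 130 = - 78 \left(1 + 1\right) - 260 = \left(-78\right) 2 - 260 = -156 - 260 = -416$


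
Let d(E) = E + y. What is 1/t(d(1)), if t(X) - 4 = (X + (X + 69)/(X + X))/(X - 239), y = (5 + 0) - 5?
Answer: 119/458 ≈ 0.25983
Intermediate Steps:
y = 0 (y = 5 - 5 = 0)
d(E) = E (d(E) = E + 0 = E)
t(X) = 4 + (X + (69 + X)/(2*X))/(-239 + X) (t(X) = 4 + (X + (X + 69)/(X + X))/(X - 239) = 4 + (X + (69 + X)/((2*X)))/(-239 + X) = 4 + (X + (69 + X)*(1/(2*X)))/(-239 + X) = 4 + (X + (69 + X)/(2*X))/(-239 + X))
1/t(d(1)) = 1/((1/2)*(69 - 1911*1 + 10*1**2)/(1*(-239 + 1))) = 1/((1/2)*1*(69 - 1911 + 10*1)/(-238)) = 1/((1/2)*1*(-1/238)*(69 - 1911 + 10)) = 1/((1/2)*1*(-1/238)*(-1832)) = 1/(458/119) = 119/458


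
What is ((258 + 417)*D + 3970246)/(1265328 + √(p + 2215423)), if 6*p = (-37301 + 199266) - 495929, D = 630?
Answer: 2383604641152/686165480495 - 627928*√19437861/686165480495 ≈ 3.4698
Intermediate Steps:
p = -166982/3 (p = ((-37301 + 199266) - 495929)/6 = (161965 - 495929)/6 = (⅙)*(-333964) = -166982/3 ≈ -55661.)
((258 + 417)*D + 3970246)/(1265328 + √(p + 2215423)) = ((258 + 417)*630 + 3970246)/(1265328 + √(-166982/3 + 2215423)) = (675*630 + 3970246)/(1265328 + √(6479287/3)) = (425250 + 3970246)/(1265328 + √19437861/3) = 4395496/(1265328 + √19437861/3)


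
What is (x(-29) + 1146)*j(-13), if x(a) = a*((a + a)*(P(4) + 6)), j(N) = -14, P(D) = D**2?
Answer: -534100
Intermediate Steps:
x(a) = 44*a**2 (x(a) = a*((a + a)*(4**2 + 6)) = a*((2*a)*(16 + 6)) = a*((2*a)*22) = a*(44*a) = 44*a**2)
(x(-29) + 1146)*j(-13) = (44*(-29)**2 + 1146)*(-14) = (44*841 + 1146)*(-14) = (37004 + 1146)*(-14) = 38150*(-14) = -534100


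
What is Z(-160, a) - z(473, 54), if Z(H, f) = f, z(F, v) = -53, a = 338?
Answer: 391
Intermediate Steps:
Z(-160, a) - z(473, 54) = 338 - 1*(-53) = 338 + 53 = 391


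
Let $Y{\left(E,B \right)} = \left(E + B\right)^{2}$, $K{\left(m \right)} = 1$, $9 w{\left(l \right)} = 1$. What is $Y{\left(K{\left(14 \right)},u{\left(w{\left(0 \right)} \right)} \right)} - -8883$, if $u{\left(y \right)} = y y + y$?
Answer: $\frac{58289644}{6561} \approx 8884.3$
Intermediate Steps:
$w{\left(l \right)} = \frac{1}{9}$ ($w{\left(l \right)} = \frac{1}{9} \cdot 1 = \frac{1}{9}$)
$u{\left(y \right)} = y + y^{2}$ ($u{\left(y \right)} = y^{2} + y = y + y^{2}$)
$Y{\left(E,B \right)} = \left(B + E\right)^{2}$
$Y{\left(K{\left(14 \right)},u{\left(w{\left(0 \right)} \right)} \right)} - -8883 = \left(\frac{1 + \frac{1}{9}}{9} + 1\right)^{2} - -8883 = \left(\frac{1}{9} \cdot \frac{10}{9} + 1\right)^{2} + 8883 = \left(\frac{10}{81} + 1\right)^{2} + 8883 = \left(\frac{91}{81}\right)^{2} + 8883 = \frac{8281}{6561} + 8883 = \frac{58289644}{6561}$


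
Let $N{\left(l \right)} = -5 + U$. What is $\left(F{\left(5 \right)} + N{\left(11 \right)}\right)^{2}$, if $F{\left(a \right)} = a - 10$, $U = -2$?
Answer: $144$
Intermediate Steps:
$N{\left(l \right)} = -7$ ($N{\left(l \right)} = -5 - 2 = -7$)
$F{\left(a \right)} = -10 + a$
$\left(F{\left(5 \right)} + N{\left(11 \right)}\right)^{2} = \left(\left(-10 + 5\right) - 7\right)^{2} = \left(-5 - 7\right)^{2} = \left(-12\right)^{2} = 144$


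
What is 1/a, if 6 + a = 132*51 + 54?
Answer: 1/6780 ≈ 0.00014749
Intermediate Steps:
a = 6780 (a = -6 + (132*51 + 54) = -6 + (6732 + 54) = -6 + 6786 = 6780)
1/a = 1/6780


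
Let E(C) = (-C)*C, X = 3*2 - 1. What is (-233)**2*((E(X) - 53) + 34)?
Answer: -2388716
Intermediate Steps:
X = 5 (X = 6 - 1 = 5)
E(C) = -C**2
(-233)**2*((E(X) - 53) + 34) = (-233)**2*((-1*5**2 - 53) + 34) = 54289*((-1*25 - 53) + 34) = 54289*((-25 - 53) + 34) = 54289*(-78 + 34) = 54289*(-44) = -2388716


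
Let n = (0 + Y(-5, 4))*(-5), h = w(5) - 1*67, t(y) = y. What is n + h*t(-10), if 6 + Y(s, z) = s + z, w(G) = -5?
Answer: 755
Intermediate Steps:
Y(s, z) = -6 + s + z (Y(s, z) = -6 + (s + z) = -6 + s + z)
h = -72 (h = -5 - 1*67 = -5 - 67 = -72)
n = 35 (n = (0 + (-6 - 5 + 4))*(-5) = (0 - 7)*(-5) = -7*(-5) = 35)
n + h*t(-10) = 35 - 72*(-10) = 35 + 720 = 755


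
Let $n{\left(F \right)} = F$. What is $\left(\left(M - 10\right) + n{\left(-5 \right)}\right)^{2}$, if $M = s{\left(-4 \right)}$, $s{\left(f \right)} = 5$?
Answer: $100$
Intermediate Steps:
$M = 5$
$\left(\left(M - 10\right) + n{\left(-5 \right)}\right)^{2} = \left(\left(5 - 10\right) - 5\right)^{2} = \left(-5 - 5\right)^{2} = \left(-10\right)^{2} = 100$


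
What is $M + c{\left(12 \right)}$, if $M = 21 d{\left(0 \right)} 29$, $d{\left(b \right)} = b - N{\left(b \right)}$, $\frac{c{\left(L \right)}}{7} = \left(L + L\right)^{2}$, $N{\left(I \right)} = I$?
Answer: $4032$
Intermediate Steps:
$c{\left(L \right)} = 28 L^{2}$ ($c{\left(L \right)} = 7 \left(L + L\right)^{2} = 7 \left(2 L\right)^{2} = 7 \cdot 4 L^{2} = 28 L^{2}$)
$d{\left(b \right)} = 0$ ($d{\left(b \right)} = b - b = 0$)
$M = 0$ ($M = 21 \cdot 0 \cdot 29 = 0 \cdot 29 = 0$)
$M + c{\left(12 \right)} = 0 + 28 \cdot 12^{2} = 0 + 28 \cdot 144 = 0 + 4032 = 4032$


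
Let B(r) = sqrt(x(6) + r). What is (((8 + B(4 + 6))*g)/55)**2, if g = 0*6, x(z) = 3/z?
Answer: 0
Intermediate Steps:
g = 0
B(r) = sqrt(1/2 + r) (B(r) = sqrt(3/6 + r) = sqrt(3*(1/6) + r) = sqrt(1/2 + r))
(((8 + B(4 + 6))*g)/55)**2 = (((8 + sqrt(2 + 4*(4 + 6))/2)*0)/55)**2 = (((8 + sqrt(2 + 4*10)/2)*0)*(1/55))**2 = (((8 + sqrt(2 + 40)/2)*0)*(1/55))**2 = (((8 + sqrt(42)/2)*0)*(1/55))**2 = (0*(1/55))**2 = 0**2 = 0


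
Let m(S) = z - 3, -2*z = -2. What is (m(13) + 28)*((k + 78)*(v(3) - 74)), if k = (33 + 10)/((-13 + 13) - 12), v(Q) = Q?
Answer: -824239/6 ≈ -1.3737e+5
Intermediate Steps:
z = 1 (z = -½*(-2) = 1)
m(S) = -2 (m(S) = 1 - 3 = -2)
k = -43/12 (k = 43/(0 - 12) = 43/(-12) = 43*(-1/12) = -43/12 ≈ -3.5833)
(m(13) + 28)*((k + 78)*(v(3) - 74)) = (-2 + 28)*((-43/12 + 78)*(3 - 74)) = 26*((893/12)*(-71)) = 26*(-63403/12) = -824239/6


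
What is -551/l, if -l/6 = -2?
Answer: -551/12 ≈ -45.917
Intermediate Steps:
l = 12 (l = -6*(-2) = 12)
-551/l = -551/12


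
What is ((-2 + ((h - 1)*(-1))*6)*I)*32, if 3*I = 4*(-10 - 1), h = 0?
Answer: -5632/3 ≈ -1877.3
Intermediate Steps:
I = -44/3 (I = (4*(-10 - 1))/3 = (4*(-11))/3 = (⅓)*(-44) = -44/3 ≈ -14.667)
((-2 + ((h - 1)*(-1))*6)*I)*32 = ((-2 + ((0 - 1)*(-1))*6)*(-44/3))*32 = ((-2 - 1*(-1)*6)*(-44/3))*32 = ((-2 + 1*6)*(-44/3))*32 = ((-2 + 6)*(-44/3))*32 = (4*(-44/3))*32 = -176/3*32 = -5632/3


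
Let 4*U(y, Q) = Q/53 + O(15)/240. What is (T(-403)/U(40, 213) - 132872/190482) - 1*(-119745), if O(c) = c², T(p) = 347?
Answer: 16015165500637/133432641 ≈ 1.2002e+5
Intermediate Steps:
U(y, Q) = 15/64 + Q/212 (U(y, Q) = (Q/53 + 15²/240)/4 = (Q*(1/53) + 225*(1/240))/4 = (Q/53 + 15/16)/4 = (15/16 + Q/53)/4 = 15/64 + Q/212)
(T(-403)/U(40, 213) - 132872/190482) - 1*(-119745) = (347/(15/64 + (1/212)*213) - 132872/190482) - 1*(-119745) = (347/(15/64 + 213/212) - 132872*1/190482) + 119745 = (347/(4203/3392) - 66436/95241) + 119745 = (347*(3392/4203) - 66436/95241) + 119745 = (1177024/4203 - 66436/95241) + 119745 = 37273904092/133432641 + 119745 = 16015165500637/133432641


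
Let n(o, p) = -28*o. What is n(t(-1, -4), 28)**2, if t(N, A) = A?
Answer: 12544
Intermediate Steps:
n(t(-1, -4), 28)**2 = (-28*(-4))**2 = 112**2 = 12544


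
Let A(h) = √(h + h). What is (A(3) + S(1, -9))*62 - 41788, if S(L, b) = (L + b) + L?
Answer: -42222 + 62*√6 ≈ -42070.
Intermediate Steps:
S(L, b) = b + 2*L
A(h) = √2*√h (A(h) = √(2*h) = √2*√h)
(A(3) + S(1, -9))*62 - 41788 = (√2*√3 + (-9 + 2*1))*62 - 41788 = (√6 + (-9 + 2))*62 - 41788 = (√6 - 7)*62 - 41788 = (-7 + √6)*62 - 41788 = (-434 + 62*√6) - 41788 = -42222 + 62*√6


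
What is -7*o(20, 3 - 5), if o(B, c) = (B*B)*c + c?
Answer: 5614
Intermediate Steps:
o(B, c) = c + c*B² (o(B, c) = B²*c + c = c*B² + c = c + c*B²)
-7*o(20, 3 - 5) = -7*(3 - 5)*(1 + 20²) = -(-14)*(1 + 400) = -(-14)*401 = -7*(-802) = 5614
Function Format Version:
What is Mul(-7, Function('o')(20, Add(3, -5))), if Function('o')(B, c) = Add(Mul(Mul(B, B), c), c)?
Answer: 5614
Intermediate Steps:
Function('o')(B, c) = Add(c, Mul(c, Pow(B, 2))) (Function('o')(B, c) = Add(Mul(Pow(B, 2), c), c) = Add(Mul(c, Pow(B, 2)), c) = Add(c, Mul(c, Pow(B, 2))))
Mul(-7, Function('o')(20, Add(3, -5))) = Mul(-7, Mul(Add(3, -5), Add(1, Pow(20, 2)))) = Mul(-7, Mul(-2, Add(1, 400))) = Mul(-7, Mul(-2, 401)) = Mul(-7, -802) = 5614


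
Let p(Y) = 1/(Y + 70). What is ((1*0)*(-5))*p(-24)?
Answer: 0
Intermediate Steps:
p(Y) = 1/(70 + Y)
((1*0)*(-5))*p(-24) = ((1*0)*(-5))/(70 - 24) = (0*(-5))/46 = 0*(1/46) = 0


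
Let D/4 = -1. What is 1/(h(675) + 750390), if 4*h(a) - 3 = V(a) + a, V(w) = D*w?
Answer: 2/1499769 ≈ 1.3335e-6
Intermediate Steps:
D = -4 (D = 4*(-1) = -4)
V(w) = -4*w
h(a) = 3/4 - 3*a/4 (h(a) = 3/4 + (-4*a + a)/4 = 3/4 + (-3*a)/4 = 3/4 - 3*a/4)
1/(h(675) + 750390) = 1/((3/4 - 3/4*675) + 750390) = 1/((3/4 - 2025/4) + 750390) = 1/(-1011/2 + 750390) = 1/(1499769/2) = 2/1499769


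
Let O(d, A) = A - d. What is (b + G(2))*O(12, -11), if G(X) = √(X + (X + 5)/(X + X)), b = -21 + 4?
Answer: 391 - 23*√15/2 ≈ 346.46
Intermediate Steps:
b = -17
G(X) = √(X + (5 + X)/(2*X)) (G(X) = √(X + (5 + X)/((2*X))) = √(X + (5 + X)*(1/(2*X))) = √(X + (5 + X)/(2*X)))
(b + G(2))*O(12, -11) = (-17 + √(2 + 4*2 + 10/2)/2)*(-11 - 1*12) = (-17 + √(2 + 8 + 10*(½))/2)*(-11 - 12) = (-17 + √(2 + 8 + 5)/2)*(-23) = (-17 + √15/2)*(-23) = 391 - 23*√15/2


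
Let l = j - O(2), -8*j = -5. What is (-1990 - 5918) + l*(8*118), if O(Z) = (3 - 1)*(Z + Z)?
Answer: -14870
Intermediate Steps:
O(Z) = 4*Z (O(Z) = 2*(2*Z) = 4*Z)
j = 5/8 (j = -⅛*(-5) = 5/8 ≈ 0.62500)
l = -59/8 (l = 5/8 - 4*2 = 5/8 - 1*8 = 5/8 - 8 = -59/8 ≈ -7.3750)
(-1990 - 5918) + l*(8*118) = (-1990 - 5918) - 59*118 = -7908 - 59/8*944 = -7908 - 6962 = -14870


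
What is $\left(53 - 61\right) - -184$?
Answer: $176$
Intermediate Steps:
$\left(53 - 61\right) - -184 = \left(53 - 61\right) + 184 = -8 + 184 = 176$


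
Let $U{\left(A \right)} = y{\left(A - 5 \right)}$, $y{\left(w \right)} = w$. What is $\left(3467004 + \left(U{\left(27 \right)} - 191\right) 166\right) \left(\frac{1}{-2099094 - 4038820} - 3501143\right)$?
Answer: $- \frac{36951027073225415925}{3068957} \approx -1.204 \cdot 10^{13}$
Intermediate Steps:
$U{\left(A \right)} = -5 + A$ ($U{\left(A \right)} = A - 5 = -5 + A$)
$\left(3467004 + \left(U{\left(27 \right)} - 191\right) 166\right) \left(\frac{1}{-2099094 - 4038820} - 3501143\right) = \left(3467004 + \left(\left(-5 + 27\right) - 191\right) 166\right) \left(\frac{1}{-2099094 - 4038820} - 3501143\right) = \left(3467004 + \left(22 - 191\right) 166\right) \left(\frac{1}{-6137914} - 3501143\right) = \left(3467004 - 28054\right) \left(- \frac{1}{6137914} - 3501143\right) = \left(3467004 - 28054\right) \left(- \frac{21489714635703}{6137914}\right) = 3438950 \left(- \frac{21489714635703}{6137914}\right) = - \frac{36951027073225415925}{3068957}$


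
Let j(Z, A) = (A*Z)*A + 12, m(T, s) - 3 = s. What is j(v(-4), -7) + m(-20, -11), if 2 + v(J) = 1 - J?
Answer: 151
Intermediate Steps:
v(J) = -1 - J (v(J) = -2 + (1 - J) = -1 - J)
m(T, s) = 3 + s
j(Z, A) = 12 + Z*A² (j(Z, A) = Z*A² + 12 = 12 + Z*A²)
j(v(-4), -7) + m(-20, -11) = (12 + (-1 - 1*(-4))*(-7)²) + (3 - 11) = (12 + (-1 + 4)*49) - 8 = (12 + 3*49) - 8 = (12 + 147) - 8 = 159 - 8 = 151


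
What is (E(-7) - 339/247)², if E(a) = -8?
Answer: 5359225/61009 ≈ 87.843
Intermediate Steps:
(E(-7) - 339/247)² = (-8 - 339/247)² = (-2315/247)² = 5359225/61009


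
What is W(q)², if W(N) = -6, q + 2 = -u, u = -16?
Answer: 36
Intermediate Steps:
q = 14 (q = -2 - 1*(-16) = -2 + 16 = 14)
W(q)² = (-6)² = 36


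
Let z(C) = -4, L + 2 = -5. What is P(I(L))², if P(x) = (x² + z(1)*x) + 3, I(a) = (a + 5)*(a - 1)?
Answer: 38025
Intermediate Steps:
L = -7 (L = -2 - 5 = -7)
I(a) = (-1 + a)*(5 + a) (I(a) = (5 + a)*(-1 + a) = (-1 + a)*(5 + a))
P(x) = 3 + x² - 4*x (P(x) = (x² - 4*x) + 3 = 3 + x² - 4*x)
P(I(L))² = (3 + (-5 + (-7)² + 4*(-7))² - 4*(-5 + (-7)² + 4*(-7)))² = (3 + (-5 + 49 - 28)² - 4*(-5 + 49 - 28))² = (3 + 16² - 4*16)² = (3 + 256 - 64)² = 195² = 38025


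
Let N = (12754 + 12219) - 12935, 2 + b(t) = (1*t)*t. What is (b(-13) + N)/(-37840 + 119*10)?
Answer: -2441/7330 ≈ -0.33301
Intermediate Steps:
b(t) = -2 + t**2 (b(t) = -2 + (1*t)*t = -2 + t*t = -2 + t**2)
N = 12038 (N = 24973 - 12935 = 12038)
(b(-13) + N)/(-37840 + 119*10) = ((-2 + (-13)**2) + 12038)/(-37840 + 119*10) = ((-2 + 169) + 12038)/(-37840 + 1190) = (167 + 12038)/(-36650) = 12205*(-1/36650) = -2441/7330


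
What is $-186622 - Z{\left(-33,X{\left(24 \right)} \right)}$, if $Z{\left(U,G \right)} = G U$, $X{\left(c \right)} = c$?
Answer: $-185830$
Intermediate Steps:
$-186622 - Z{\left(-33,X{\left(24 \right)} \right)} = -186622 - 24 \left(-33\right) = -186622 - -792 = -186622 + 792 = -185830$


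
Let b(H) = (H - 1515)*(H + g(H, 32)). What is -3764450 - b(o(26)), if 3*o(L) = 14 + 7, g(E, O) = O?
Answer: -3705638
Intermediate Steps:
o(L) = 7 (o(L) = (14 + 7)/3 = (1/3)*21 = 7)
b(H) = (-1515 + H)*(32 + H) (b(H) = (H - 1515)*(H + 32) = (-1515 + H)*(32 + H))
-3764450 - b(o(26)) = -3764450 - (-48480 + 7**2 - 1483*7) = -3764450 - (-48480 + 49 - 10381) = -3764450 - 1*(-58812) = -3764450 + 58812 = -3705638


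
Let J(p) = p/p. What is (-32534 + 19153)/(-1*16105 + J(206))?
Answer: 13381/16104 ≈ 0.83091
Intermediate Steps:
J(p) = 1
(-32534 + 19153)/(-1*16105 + J(206)) = (-32534 + 19153)/(-1*16105 + 1) = -13381/(-16105 + 1) = -13381/(-16104) = -13381*(-1/16104) = 13381/16104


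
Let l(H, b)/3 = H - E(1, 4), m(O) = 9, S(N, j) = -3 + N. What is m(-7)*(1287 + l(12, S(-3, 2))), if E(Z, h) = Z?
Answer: 11880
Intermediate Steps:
l(H, b) = -3 + 3*H (l(H, b) = 3*(H - 1*1) = 3*(H - 1) = 3*(-1 + H) = -3 + 3*H)
m(-7)*(1287 + l(12, S(-3, 2))) = 9*(1287 + (-3 + 3*12)) = 9*(1287 + (-3 + 36)) = 9*(1287 + 33) = 9*1320 = 11880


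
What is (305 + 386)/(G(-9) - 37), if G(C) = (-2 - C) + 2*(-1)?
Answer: -691/32 ≈ -21.594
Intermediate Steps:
G(C) = -4 - C (G(C) = (-2 - C) - 2 = -4 - C)
(305 + 386)/(G(-9) - 37) = (305 + 386)/((-4 - 1*(-9)) - 37) = 691/((-4 + 9) - 37) = 691/(5 - 37) = 691/(-32) = 691*(-1/32) = -691/32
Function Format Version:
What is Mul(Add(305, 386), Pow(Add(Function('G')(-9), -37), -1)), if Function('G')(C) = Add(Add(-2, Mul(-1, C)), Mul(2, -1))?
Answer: Rational(-691, 32) ≈ -21.594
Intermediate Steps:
Function('G')(C) = Add(-4, Mul(-1, C)) (Function('G')(C) = Add(Add(-2, Mul(-1, C)), -2) = Add(-4, Mul(-1, C)))
Mul(Add(305, 386), Pow(Add(Function('G')(-9), -37), -1)) = Mul(Add(305, 386), Pow(Add(Add(-4, Mul(-1, -9)), -37), -1)) = Mul(691, Pow(Add(Add(-4, 9), -37), -1)) = Mul(691, Pow(Add(5, -37), -1)) = Mul(691, Pow(-32, -1)) = Mul(691, Rational(-1, 32)) = Rational(-691, 32)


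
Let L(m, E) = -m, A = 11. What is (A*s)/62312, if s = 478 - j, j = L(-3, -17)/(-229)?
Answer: 1204115/14269448 ≈ 0.084384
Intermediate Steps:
j = -3/229 (j = -1*(-3)/(-229) = 3*(-1/229) = -3/229 ≈ -0.013100)
s = 109465/229 (s = 478 - 1*(-3/229) = 478 + 3/229 = 109465/229 ≈ 478.01)
(A*s)/62312 = (11*(109465/229))/62312 = (1204115/229)*(1/62312) = 1204115/14269448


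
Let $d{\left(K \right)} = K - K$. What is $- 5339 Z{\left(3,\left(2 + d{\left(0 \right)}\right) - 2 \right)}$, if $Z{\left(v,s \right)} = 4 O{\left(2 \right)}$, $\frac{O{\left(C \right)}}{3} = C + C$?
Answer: $-256272$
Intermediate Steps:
$d{\left(K \right)} = 0$
$O{\left(C \right)} = 6 C$ ($O{\left(C \right)} = 3 \left(C + C\right) = 3 \cdot 2 C = 6 C$)
$Z{\left(v,s \right)} = 48$ ($Z{\left(v,s \right)} = 4 \cdot 6 \cdot 2 = 4 \cdot 12 = 48$)
$- 5339 Z{\left(3,\left(2 + d{\left(0 \right)}\right) - 2 \right)} = \left(-5339\right) 48 = -256272$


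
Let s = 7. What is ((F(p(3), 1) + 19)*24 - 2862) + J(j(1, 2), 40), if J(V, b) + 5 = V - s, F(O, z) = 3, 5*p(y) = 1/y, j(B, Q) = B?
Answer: -2345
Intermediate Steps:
p(y) = 1/(5*y) (p(y) = (1/y)/5 = 1/(5*y))
J(V, b) = -12 + V (J(V, b) = -5 + (V - 1*7) = -5 + (V - 7) = -5 + (-7 + V) = -12 + V)
((F(p(3), 1) + 19)*24 - 2862) + J(j(1, 2), 40) = ((3 + 19)*24 - 2862) + (-12 + 1) = (22*24 - 2862) - 11 = (528 - 2862) - 11 = -2334 - 11 = -2345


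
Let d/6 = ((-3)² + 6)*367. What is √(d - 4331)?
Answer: √28699 ≈ 169.41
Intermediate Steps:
d = 33030 (d = 6*(((-3)² + 6)*367) = 6*((9 + 6)*367) = 6*(15*367) = 6*5505 = 33030)
√(d - 4331) = √(33030 - 4331) = √28699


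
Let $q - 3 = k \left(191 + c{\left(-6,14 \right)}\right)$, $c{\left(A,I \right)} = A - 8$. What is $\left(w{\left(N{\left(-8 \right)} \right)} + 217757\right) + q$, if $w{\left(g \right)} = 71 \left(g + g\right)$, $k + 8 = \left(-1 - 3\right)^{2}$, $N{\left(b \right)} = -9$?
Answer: $217898$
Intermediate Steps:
$c{\left(A,I \right)} = -8 + A$
$k = 8$ ($k = -8 + \left(-1 - 3\right)^{2} = -8 + \left(-4\right)^{2} = -8 + 16 = 8$)
$w{\left(g \right)} = 142 g$ ($w{\left(g \right)} = 71 \cdot 2 g = 142 g$)
$q = 1419$ ($q = 3 + 8 \left(191 - 14\right) = 3 + 8 \cdot 177 = 3 + 1416 = 1419$)
$\left(w{\left(N{\left(-8 \right)} \right)} + 217757\right) + q = \left(142 \left(-9\right) + 217757\right) + 1419 = \left(-1278 + 217757\right) + 1419 = 216479 + 1419 = 217898$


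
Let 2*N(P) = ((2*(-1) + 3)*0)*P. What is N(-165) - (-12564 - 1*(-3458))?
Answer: 9106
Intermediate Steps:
N(P) = 0 (N(P) = (((2*(-1) + 3)*0)*P)/2 = (((-2 + 3)*0)*P)/2 = ((1*0)*P)/2 = (0*P)/2 = (½)*0 = 0)
N(-165) - (-12564 - 1*(-3458)) = 0 - (-12564 - 1*(-3458)) = 0 - (-12564 + 3458) = 0 - 1*(-9106) = 0 + 9106 = 9106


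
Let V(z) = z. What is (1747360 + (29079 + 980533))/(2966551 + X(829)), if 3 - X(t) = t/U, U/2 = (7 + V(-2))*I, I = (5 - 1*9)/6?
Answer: 55139440/59333567 ≈ 0.92931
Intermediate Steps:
I = -2/3 (I = (5 - 9)*(1/6) = -4*1/6 = -2/3 ≈ -0.66667)
U = -20/3 (U = 2*((7 - 2)*(-2/3)) = 2*(5*(-2/3)) = 2*(-10/3) = -20/3 ≈ -6.6667)
X(t) = 3 + 3*t/20 (X(t) = 3 - t/(-20/3) = 3 - t*(-3)/20 = 3 - (-3)*t/20 = 3 + 3*t/20)
(1747360 + (29079 + 980533))/(2966551 + X(829)) = (1747360 + (29079 + 980533))/(2966551 + (3 + (3/20)*829)) = (1747360 + 1009612)/(2966551 + (3 + 2487/20)) = 2756972/(2966551 + 2547/20) = 2756972/(59333567/20) = 2756972*(20/59333567) = 55139440/59333567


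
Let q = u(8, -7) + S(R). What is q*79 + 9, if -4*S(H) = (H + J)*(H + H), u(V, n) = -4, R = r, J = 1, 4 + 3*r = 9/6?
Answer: -21709/72 ≈ -301.51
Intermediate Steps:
r = -⅚ (r = -4/3 + (9/6)/3 = -4/3 + (9*(⅙))/3 = -4/3 + (⅓)*(3/2) = -4/3 + ½ = -⅚ ≈ -0.83333)
R = -⅚ ≈ -0.83333
S(H) = -H*(1 + H)/2 (S(H) = -(H + 1)*(H + H)/4 = -(1 + H)*2*H/4 = -H*(1 + H)/2)
q = -283/72 (q = -4 - ½*(-⅚)*(1 - ⅚) = -4 - ½*(-⅚)*⅙ = -4 + 5/72 = -283/72 ≈ -3.9306)
q*79 + 9 = -283/72*79 + 9 = -22357/72 + 9 = -21709/72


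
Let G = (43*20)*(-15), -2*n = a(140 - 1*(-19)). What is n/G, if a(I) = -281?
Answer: -281/25800 ≈ -0.010891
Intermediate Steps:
n = 281/2 (n = -½*(-281) = 281/2 ≈ 140.50)
G = -12900 (G = 860*(-15) = -12900)
n/G = (281/2)/(-12900) = (281/2)*(-1/12900) = -281/25800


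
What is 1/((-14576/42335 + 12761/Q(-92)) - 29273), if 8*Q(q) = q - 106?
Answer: -4191165/124850363809 ≈ -3.3570e-5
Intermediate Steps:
Q(q) = -53/4 + q/8 (Q(q) = (q - 106)/8 = (-106 + q)/8 = -53/4 + q/8)
1/((-14576/42335 + 12761/Q(-92)) - 29273) = 1/((-14576/42335 + 12761/(-53/4 + (1/8)*(-92))) - 29273) = 1/((-14576*1/42335 + 12761/(-53/4 - 23/2)) - 29273) = 1/((-14576/42335 + 12761/(-99/4)) - 29273) = 1/((-14576/42335 + 12761*(-4/99)) - 29273) = 1/((-14576/42335 - 51044/99) - 29273) = 1/(-2162390764/4191165 - 29273) = 1/(-124850363809/4191165) = -4191165/124850363809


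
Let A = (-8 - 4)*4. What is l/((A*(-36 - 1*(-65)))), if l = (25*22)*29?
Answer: -275/24 ≈ -11.458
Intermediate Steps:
l = 15950 (l = 550*29 = 15950)
A = -48 (A = -12*4 = -48)
l/((A*(-36 - 1*(-65)))) = 15950/((-48*(-36 - 1*(-65)))) = 15950/((-48*(-36 + 65))) = 15950/((-48*29)) = 15950/(-1392) = 15950*(-1/1392) = -275/24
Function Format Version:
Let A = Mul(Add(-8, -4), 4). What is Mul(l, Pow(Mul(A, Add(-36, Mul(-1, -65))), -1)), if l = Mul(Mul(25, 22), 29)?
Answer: Rational(-275, 24) ≈ -11.458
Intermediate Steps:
l = 15950 (l = Mul(550, 29) = 15950)
A = -48 (A = Mul(-12, 4) = -48)
Mul(l, Pow(Mul(A, Add(-36, Mul(-1, -65))), -1)) = Mul(15950, Pow(Mul(-48, Add(-36, Mul(-1, -65))), -1)) = Mul(15950, Pow(Mul(-48, Add(-36, 65)), -1)) = Mul(15950, Pow(Mul(-48, 29), -1)) = Mul(15950, Pow(-1392, -1)) = Mul(15950, Rational(-1, 1392)) = Rational(-275, 24)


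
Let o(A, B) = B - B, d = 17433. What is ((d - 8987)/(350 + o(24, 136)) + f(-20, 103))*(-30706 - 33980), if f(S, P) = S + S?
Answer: 179633022/175 ≈ 1.0265e+6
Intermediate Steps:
f(S, P) = 2*S
o(A, B) = 0
((d - 8987)/(350 + o(24, 136)) + f(-20, 103))*(-30706 - 33980) = ((17433 - 8987)/(350 + 0) + 2*(-20))*(-30706 - 33980) = (8446/350 - 40)*(-64686) = (8446*(1/350) - 40)*(-64686) = (4223/175 - 40)*(-64686) = -2777/175*(-64686) = 179633022/175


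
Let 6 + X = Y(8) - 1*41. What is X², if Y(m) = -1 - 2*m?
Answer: 4096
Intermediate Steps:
X = -64 (X = -6 + ((-1 - 2*8) - 1*41) = -6 + ((-1 - 16) - 41) = -6 + (-17 - 41) = -6 - 58 = -64)
X² = (-64)² = 4096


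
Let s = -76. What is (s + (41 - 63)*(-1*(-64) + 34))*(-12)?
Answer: 26784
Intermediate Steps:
(s + (41 - 63)*(-1*(-64) + 34))*(-12) = (-76 + (41 - 63)*(-1*(-64) + 34))*(-12) = (-76 - 22*(64 + 34))*(-12) = (-76 - 22*98)*(-12) = (-76 - 2156)*(-12) = -2232*(-12) = 26784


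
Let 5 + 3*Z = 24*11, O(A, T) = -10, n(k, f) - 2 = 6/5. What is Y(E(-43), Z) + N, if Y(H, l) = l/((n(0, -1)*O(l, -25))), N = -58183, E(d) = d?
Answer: -5585827/96 ≈ -58186.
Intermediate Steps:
n(k, f) = 16/5 (n(k, f) = 2 + 6/5 = 16/5)
Z = 259/3 (Z = -5/3 + (24*11)/3 = -5/3 + (1/3)*264 = -5/3 + 88 = 259/3 ≈ 86.333)
Y(H, l) = -l/32 (Y(H, l) = l/(((16/5)*(-10))) = l/(-32) = l*(-1/32) = -l/32)
Y(E(-43), Z) + N = -1/32*259/3 - 58183 = -259/96 - 58183 = -5585827/96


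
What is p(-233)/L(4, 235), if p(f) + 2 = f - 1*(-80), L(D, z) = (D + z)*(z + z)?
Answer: -31/22466 ≈ -0.0013799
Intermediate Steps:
L(D, z) = 2*z*(D + z) (L(D, z) = (D + z)*(2*z) = 2*z*(D + z))
p(f) = 78 + f (p(f) = -2 + (f - 1*(-80)) = -2 + (f + 80) = -2 + (80 + f) = 78 + f)
p(-233)/L(4, 235) = (78 - 233)/((2*235*(4 + 235))) = -155/(2*235*239) = -155/112330 = -155*1/112330 = -31/22466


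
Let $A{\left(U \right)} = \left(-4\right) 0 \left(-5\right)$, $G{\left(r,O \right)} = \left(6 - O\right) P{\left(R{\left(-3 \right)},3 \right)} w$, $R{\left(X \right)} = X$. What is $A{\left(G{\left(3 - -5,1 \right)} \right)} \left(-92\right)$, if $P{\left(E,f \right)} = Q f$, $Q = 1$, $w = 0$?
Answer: $0$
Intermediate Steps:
$P{\left(E,f \right)} = f$ ($P{\left(E,f \right)} = 1 f = f$)
$G{\left(r,O \right)} = 0$ ($G{\left(r,O \right)} = \left(6 - O\right) 3 \cdot 0 = \left(18 - 3 O\right) 0 = 0$)
$A{\left(U \right)} = 0$ ($A{\left(U \right)} = 0 \left(-5\right) = 0$)
$A{\left(G{\left(3 - -5,1 \right)} \right)} \left(-92\right) = 0 \left(-92\right) = 0$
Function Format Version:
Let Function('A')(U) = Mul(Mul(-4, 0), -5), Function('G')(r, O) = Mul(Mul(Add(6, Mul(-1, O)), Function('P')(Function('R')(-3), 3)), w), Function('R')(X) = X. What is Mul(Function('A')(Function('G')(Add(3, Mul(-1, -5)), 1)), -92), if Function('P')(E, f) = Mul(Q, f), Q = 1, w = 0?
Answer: 0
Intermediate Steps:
Function('P')(E, f) = f (Function('P')(E, f) = Mul(1, f) = f)
Function('G')(r, O) = 0 (Function('G')(r, O) = Mul(Mul(Add(6, Mul(-1, O)), 3), 0) = Mul(Add(18, Mul(-3, O)), 0) = 0)
Function('A')(U) = 0 (Function('A')(U) = Mul(0, -5) = 0)
Mul(Function('A')(Function('G')(Add(3, Mul(-1, -5)), 1)), -92) = Mul(0, -92) = 0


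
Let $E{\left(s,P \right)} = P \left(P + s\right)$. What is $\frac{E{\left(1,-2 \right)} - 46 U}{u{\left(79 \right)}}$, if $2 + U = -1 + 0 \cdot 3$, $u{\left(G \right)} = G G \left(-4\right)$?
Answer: $- \frac{35}{6241} \approx -0.0056081$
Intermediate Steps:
$u{\left(G \right)} = - 4 G^{2}$ ($u{\left(G \right)} = G^{2} \left(-4\right) = - 4 G^{2}$)
$U = -3$ ($U = -2 + \left(-1 + 0 \cdot 3\right) = -2 + \left(-1 + 0\right) = -2 - 1 = -3$)
$\frac{E{\left(1,-2 \right)} - 46 U}{u{\left(79 \right)}} = \frac{- 2 \left(-2 + 1\right) - -138}{\left(-4\right) 79^{2}} = \frac{\left(-2\right) \left(-1\right) + 138}{\left(-4\right) 6241} = \frac{2 + 138}{-24964} = 140 \left(- \frac{1}{24964}\right) = - \frac{35}{6241}$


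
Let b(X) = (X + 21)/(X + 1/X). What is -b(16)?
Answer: -592/257 ≈ -2.3035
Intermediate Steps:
b(X) = (21 + X)/(X + 1/X)
-b(16) = -16*(21 + 16)/(1 + 16²) = -16*37/(1 + 256) = -16*37/257 = -1*592/257 = -592/257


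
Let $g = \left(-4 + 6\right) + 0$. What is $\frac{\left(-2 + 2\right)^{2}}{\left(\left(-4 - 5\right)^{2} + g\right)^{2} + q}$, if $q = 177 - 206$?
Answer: $0$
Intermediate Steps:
$q = -29$
$g = 2$ ($g = 2 + 0 = 2$)
$\frac{\left(-2 + 2\right)^{2}}{\left(\left(-4 - 5\right)^{2} + g\right)^{2} + q} = \frac{\left(-2 + 2\right)^{2}}{\left(\left(-4 - 5\right)^{2} + 2\right)^{2} - 29} = \frac{0^{2}}{\left(\left(-9\right)^{2} + 2\right)^{2} - 29} = \frac{0}{\left(81 + 2\right)^{2} - 29} = \frac{0}{83^{2} - 29} = \frac{0}{6889 - 29} = \frac{0}{6860} = 0 \cdot \frac{1}{6860} = 0$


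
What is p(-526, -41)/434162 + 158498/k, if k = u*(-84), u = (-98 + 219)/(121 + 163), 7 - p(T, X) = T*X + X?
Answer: -2442917546617/551602821 ≈ -4428.8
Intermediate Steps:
p(T, X) = 7 - X - T*X (p(T, X) = 7 - (T*X + X) = 7 - (X + T*X) = 7 + (-X - T*X) = 7 - X - T*X)
u = 121/284 ≈ 0.42606
k = -2541/71 (k = (121/284)*(-84) = -2541/71 ≈ -35.789)
p(-526, -41)/434162 + 158498/k = (7 - 1*(-41) - 1*(-526)*(-41))/434162 + 158498/(-2541/71) = (7 + 41 - 21566)*(1/434162) + 158498*(-71/2541) = -21518*1/434162 - 11253358/2541 = -10759/217081 - 11253358/2541 = -2442917546617/551602821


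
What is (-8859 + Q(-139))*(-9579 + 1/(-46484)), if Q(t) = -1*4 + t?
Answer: 2004161336737/23242 ≈ 8.6230e+7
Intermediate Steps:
Q(t) = -4 + t
(-8859 + Q(-139))*(-9579 + 1/(-46484)) = (-8859 + (-4 - 139))*(-9579 + 1/(-46484)) = (-8859 - 143)*(-9579 - 1/46484) = -9002*(-445270237/46484) = 2004161336737/23242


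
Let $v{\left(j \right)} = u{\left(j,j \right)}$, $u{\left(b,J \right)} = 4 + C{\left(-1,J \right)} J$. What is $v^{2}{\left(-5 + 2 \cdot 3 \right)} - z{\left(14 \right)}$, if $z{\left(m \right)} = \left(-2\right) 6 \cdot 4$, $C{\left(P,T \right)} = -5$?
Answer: $49$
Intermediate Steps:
$z{\left(m \right)} = -48$ ($z{\left(m \right)} = \left(-12\right) 4 = -48$)
$u{\left(b,J \right)} = 4 - 5 J$
$v{\left(j \right)} = 4 - 5 j$
$v^{2}{\left(-5 + 2 \cdot 3 \right)} - z{\left(14 \right)} = \left(4 - 5 \left(-5 + 2 \cdot 3\right)\right)^{2} - -48 = \left(4 - 5 \left(-5 + 6\right)\right)^{2} + 48 = \left(4 - 5\right)^{2} + 48 = \left(-1\right)^{2} + 48 = 1 + 48 = 49$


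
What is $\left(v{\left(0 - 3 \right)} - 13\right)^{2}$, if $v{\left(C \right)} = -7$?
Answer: $400$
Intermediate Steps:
$\left(v{\left(0 - 3 \right)} - 13\right)^{2} = \left(-7 - 13\right)^{2} = \left(-20\right)^{2} = 400$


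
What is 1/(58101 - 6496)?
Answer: 1/51605 ≈ 1.9378e-5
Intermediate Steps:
1/(58101 - 6496) = 1/51605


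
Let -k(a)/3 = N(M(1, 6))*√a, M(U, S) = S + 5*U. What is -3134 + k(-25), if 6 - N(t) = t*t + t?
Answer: -3134 + 1890*I ≈ -3134.0 + 1890.0*I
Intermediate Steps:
N(t) = 6 - t - t² (N(t) = 6 - (t*t + t) = 6 - (t² + t) = 6 - (t + t²) = 6 + (-t - t²) = 6 - t - t²)
k(a) = 378*√a (k(a) = -3*(6 - (6 + 5*1) - (6 + 5*1)²)*√a = -3*(6 - (6 + 5) - (6 + 5)²)*√a = -3*(6 - 1*11 - 1*11²)*√a = -3*(6 - 11 - 1*121)*√a = -3*(6 - 11 - 121)*√a = -(-378)*√a = 378*√a)
-3134 + k(-25) = -3134 + 378*√(-25) = -3134 + 378*(5*I) = -3134 + 1890*I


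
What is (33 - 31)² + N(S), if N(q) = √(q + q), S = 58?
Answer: 4 + 2*√29 ≈ 14.770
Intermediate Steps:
N(q) = √2*√q (N(q) = √(2*q) = √2*√q)
(33 - 31)² + N(S) = (33 - 31)² + √2*√58 = 2² + 2*√29 = 4 + 2*√29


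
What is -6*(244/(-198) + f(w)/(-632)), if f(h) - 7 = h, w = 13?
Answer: 19771/2607 ≈ 7.5838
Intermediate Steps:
f(h) = 7 + h
-6*(244/(-198) + f(w)/(-632)) = -6*(244/(-198) + (7 + 13)/(-632)) = -6*(244*(-1/198) + 20*(-1/632)) = -6*(-122/99 - 5/158) = -6*(-19771/15642) = 19771/2607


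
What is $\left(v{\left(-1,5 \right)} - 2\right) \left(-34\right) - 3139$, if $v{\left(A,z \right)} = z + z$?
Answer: $-3411$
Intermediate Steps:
$v{\left(A,z \right)} = 2 z$
$\left(v{\left(-1,5 \right)} - 2\right) \left(-34\right) - 3139 = \left(2 \cdot 5 - 2\right) \left(-34\right) - 3139 = \left(10 - 2\right) \left(-34\right) - 3139 = 8 \left(-34\right) - 3139 = -272 - 3139 = -3411$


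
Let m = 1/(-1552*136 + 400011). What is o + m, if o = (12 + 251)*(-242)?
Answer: -12025211593/188939 ≈ -63646.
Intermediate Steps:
o = -63646 (o = 263*(-242) = -63646)
m = 1/188939 (m = 1/(-211072 + 400011) = 1/188939 ≈ 5.2927e-6)
o + m = -63646 + 1/188939 = -12025211593/188939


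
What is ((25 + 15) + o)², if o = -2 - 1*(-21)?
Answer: 3481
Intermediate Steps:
o = 19 (o = -2 + 21 = 19)
((25 + 15) + o)² = ((25 + 15) + 19)² = (40 + 19)² = 59² = 3481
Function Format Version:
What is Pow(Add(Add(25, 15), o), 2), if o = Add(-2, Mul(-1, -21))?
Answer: 3481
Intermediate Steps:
o = 19 (o = Add(-2, 21) = 19)
Pow(Add(Add(25, 15), o), 2) = Pow(Add(Add(25, 15), 19), 2) = Pow(Add(40, 19), 2) = Pow(59, 2) = 3481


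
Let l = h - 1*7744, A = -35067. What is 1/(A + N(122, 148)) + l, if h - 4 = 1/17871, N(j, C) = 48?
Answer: -1614627330704/208608183 ≈ -7740.0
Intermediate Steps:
h = 71485/17871 (h = 4 + 1/17871 = 71485/17871 ≈ 4.0001)
l = -138321539/17871 (l = 71485/17871 - 1*7744 = 71485/17871 - 7744 = -138321539/17871 ≈ -7740.0)
1/(A + N(122, 148)) + l = 1/(-35067 + 48) - 138321539/17871 = 1/(-35019) - 138321539/17871 = -1/35019 - 138321539/17871 = -1614627330704/208608183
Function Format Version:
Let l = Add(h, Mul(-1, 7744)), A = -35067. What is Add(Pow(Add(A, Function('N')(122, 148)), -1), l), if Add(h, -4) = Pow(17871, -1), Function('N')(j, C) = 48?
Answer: Rational(-1614627330704, 208608183) ≈ -7740.0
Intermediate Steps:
h = Rational(71485, 17871) (h = Add(4, Pow(17871, -1)) = Add(4, Rational(1, 17871)) = Rational(71485, 17871) ≈ 4.0001)
l = Rational(-138321539, 17871) (l = Add(Rational(71485, 17871), Mul(-1, 7744)) = Add(Rational(71485, 17871), -7744) = Rational(-138321539, 17871) ≈ -7740.0)
Add(Pow(Add(A, Function('N')(122, 148)), -1), l) = Add(Pow(Add(-35067, 48), -1), Rational(-138321539, 17871)) = Add(Pow(-35019, -1), Rational(-138321539, 17871)) = Add(Rational(-1, 35019), Rational(-138321539, 17871)) = Rational(-1614627330704, 208608183)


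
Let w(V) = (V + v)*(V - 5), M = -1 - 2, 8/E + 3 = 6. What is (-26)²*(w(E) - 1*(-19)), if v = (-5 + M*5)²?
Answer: -5600660/9 ≈ -6.2230e+5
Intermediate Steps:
E = 8/3 (E = 8/(-3 + 6) = 8/3 ≈ 2.6667)
M = -3
v = 400 (v = (-5 - 3*5)² = (-5 - 15)² = (-20)² = 400)
w(V) = (-5 + V)*(400 + V) (w(V) = (V + 400)*(V - 5) = (400 + V)*(-5 + V) = (-5 + V)*(400 + V))
(-26)²*(w(E) - 1*(-19)) = (-26)²*((-2000 + (8/3)² + 395*(8/3)) - 1*(-19)) = 676*((-2000 + 64/9 + 3160/3) + 19) = 676*(-8456/9 + 19) = 676*(-8285/9) = -5600660/9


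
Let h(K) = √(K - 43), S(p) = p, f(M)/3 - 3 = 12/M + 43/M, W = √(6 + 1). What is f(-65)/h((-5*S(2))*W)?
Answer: -84*I/(13*√(43 + 10*√7)) ≈ -0.77531*I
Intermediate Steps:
W = √7 ≈ 2.6458
f(M) = 9 + 165/M (f(M) = 9 + 3*(12/M + 43/M) = 9 + 3*(55/M) = 9 + 165/M)
h(K) = √(-43 + K)
f(-65)/h((-5*S(2))*W) = (9 + 165/(-65))/(√(-43 + (-5*2)*√7)) = (9 + 165*(-1/65))/(√(-43 - 10*√7)) = (9 - 33/13)/√(-43 - 10*√7) = 84/(13*√(-43 - 10*√7))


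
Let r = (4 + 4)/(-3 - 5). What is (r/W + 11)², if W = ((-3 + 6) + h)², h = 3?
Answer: 156025/1296 ≈ 120.39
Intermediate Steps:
r = -1 (r = 8/(-8) = 8*(-⅛) = -1)
W = 36 (W = ((-3 + 6) + 3)² = (3 + 3)² = 6² = 36)
(r/W + 11)² = (-1/36 + 11)² = (395/36)² = 156025/1296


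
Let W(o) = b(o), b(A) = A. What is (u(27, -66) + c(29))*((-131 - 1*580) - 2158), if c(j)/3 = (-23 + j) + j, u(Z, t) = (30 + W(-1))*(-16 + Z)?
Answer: -1216456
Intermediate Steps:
W(o) = o
u(Z, t) = -464 + 29*Z (u(Z, t) = (30 - 1)*(-16 + Z) = 29*(-16 + Z) = -464 + 29*Z)
c(j) = -69 + 6*j (c(j) = 3*((-23 + j) + j) = 3*(-23 + 2*j) = -69 + 6*j)
(u(27, -66) + c(29))*((-131 - 1*580) - 2158) = ((-464 + 29*27) + (-69 + 6*29))*((-131 - 1*580) - 2158) = ((-464 + 783) + (-69 + 174))*((-131 - 580) - 2158) = (319 + 105)*(-711 - 2158) = 424*(-2869) = -1216456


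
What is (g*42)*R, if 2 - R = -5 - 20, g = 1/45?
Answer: 126/5 ≈ 25.200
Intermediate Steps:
g = 1/45 ≈ 0.022222
R = 27 (R = 2 - (-5 - 20) = 2 - 1*(-25) = 2 + 25 = 27)
(g*42)*R = ((1/45)*42)*27 = (14/15)*27 = 126/5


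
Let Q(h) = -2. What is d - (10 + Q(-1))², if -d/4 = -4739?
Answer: 18892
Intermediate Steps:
d = 18956 (d = -4*(-4739) = 18956)
d - (10 + Q(-1))² = 18956 - (10 - 2)² = 18956 - 1*8² = 18956 - 1*64 = 18956 - 64 = 18892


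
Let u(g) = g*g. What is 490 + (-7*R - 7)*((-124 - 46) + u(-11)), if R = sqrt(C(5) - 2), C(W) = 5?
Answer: 833 + 343*sqrt(3) ≈ 1427.1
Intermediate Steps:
u(g) = g**2
R = sqrt(3) (R = sqrt(5 - 2) = sqrt(3) ≈ 1.7320)
490 + (-7*R - 7)*((-124 - 46) + u(-11)) = 490 + (-7*sqrt(3) - 7)*((-124 - 46) + (-11)**2) = 490 + (-7 - 7*sqrt(3))*(-170 + 121) = 490 + (-7 - 7*sqrt(3))*(-49) = 490 + (343 + 343*sqrt(3)) = 833 + 343*sqrt(3)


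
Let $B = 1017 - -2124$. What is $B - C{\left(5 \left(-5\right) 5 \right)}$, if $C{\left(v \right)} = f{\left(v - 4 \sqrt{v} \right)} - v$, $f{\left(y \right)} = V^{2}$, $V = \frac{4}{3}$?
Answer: $\frac{27128}{9} \approx 3014.2$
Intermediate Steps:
$V = \frac{4}{3}$ ($V = 4 \cdot \frac{1}{3} = \frac{4}{3} \approx 1.3333$)
$f{\left(y \right)} = \frac{16}{9}$ ($f{\left(y \right)} = \left(\frac{4}{3}\right)^{2} = \frac{16}{9}$)
$C{\left(v \right)} = \frac{16}{9} - v$
$B = 3141$ ($B = 1017 + 2124 = 3141$)
$B - C{\left(5 \left(-5\right) 5 \right)} = 3141 - \left(\frac{16}{9} - 5 \left(-5\right) 5\right) = 3141 - \left(\frac{16}{9} - \left(-25\right) 5\right) = 3141 - \left(\frac{16}{9} - -125\right) = 3141 - \left(\frac{16}{9} + 125\right) = 3141 - \frac{1141}{9} = \frac{27128}{9}$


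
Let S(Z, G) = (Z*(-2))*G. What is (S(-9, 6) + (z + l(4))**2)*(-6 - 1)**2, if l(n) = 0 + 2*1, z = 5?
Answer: 7693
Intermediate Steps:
S(Z, G) = -2*G*Z (S(Z, G) = (-2*Z)*G = -2*G*Z)
l(n) = 2 (l(n) = 0 + 2 = 2)
(S(-9, 6) + (z + l(4))**2)*(-6 - 1)**2 = (-2*6*(-9) + (5 + 2)**2)*(-6 - 1)**2 = (108 + 7**2)*(-7)**2 = (108 + 49)*49 = 157*49 = 7693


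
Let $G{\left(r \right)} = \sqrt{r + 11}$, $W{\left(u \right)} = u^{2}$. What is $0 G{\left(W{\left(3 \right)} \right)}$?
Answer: $0$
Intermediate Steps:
$G{\left(r \right)} = \sqrt{11 + r}$
$0 G{\left(W{\left(3 \right)} \right)} = 0 \sqrt{11 + 3^{2}} = 0 \sqrt{11 + 9} = 0 \sqrt{20} = 0 \cdot 2 \sqrt{5} = 0$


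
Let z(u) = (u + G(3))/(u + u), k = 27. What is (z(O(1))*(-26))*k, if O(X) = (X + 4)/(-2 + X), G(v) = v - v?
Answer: -351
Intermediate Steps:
G(v) = 0
O(X) = (4 + X)/(-2 + X)
z(u) = ½ (z(u) = (u + 0)/(u + u) = u/((2*u)) = u*(1/(2*u)) = ½)
(z(O(1))*(-26))*k = ((½)*(-26))*27 = -13*27 = -351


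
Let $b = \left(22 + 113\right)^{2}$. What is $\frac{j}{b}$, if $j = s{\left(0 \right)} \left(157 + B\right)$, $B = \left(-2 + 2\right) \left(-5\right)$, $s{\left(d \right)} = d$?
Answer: $0$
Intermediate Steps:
$B = 0$ ($B = 0 \left(-5\right) = 0$)
$j = 0$ ($j = 0 \left(157 + 0\right) = 0 \cdot 157 = 0$)
$b = 18225$ ($b = 135^{2} = 18225$)
$\frac{j}{b} = \frac{0}{18225} = 0 \cdot \frac{1}{18225} = 0$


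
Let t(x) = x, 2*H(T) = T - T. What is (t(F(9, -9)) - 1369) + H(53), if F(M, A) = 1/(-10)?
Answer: -13691/10 ≈ -1369.1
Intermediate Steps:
H(T) = 0 (H(T) = (T - T)/2 = (½)*0 = 0)
F(M, A) = -⅒
(t(F(9, -9)) - 1369) + H(53) = (-⅒ - 1369) + 0 = -13691/10 + 0 = -13691/10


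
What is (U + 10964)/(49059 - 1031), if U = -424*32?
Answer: -651/12007 ≈ -0.054218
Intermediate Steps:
U = -13568
(U + 10964)/(49059 - 1031) = (-13568 + 10964)/(49059 - 1031) = -2604/48028 = -2604*1/48028 = -651/12007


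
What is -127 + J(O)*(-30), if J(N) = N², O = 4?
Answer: -607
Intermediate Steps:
-127 + J(O)*(-30) = -127 + 4²*(-30) = -127 + 16*(-30) = -127 - 480 = -607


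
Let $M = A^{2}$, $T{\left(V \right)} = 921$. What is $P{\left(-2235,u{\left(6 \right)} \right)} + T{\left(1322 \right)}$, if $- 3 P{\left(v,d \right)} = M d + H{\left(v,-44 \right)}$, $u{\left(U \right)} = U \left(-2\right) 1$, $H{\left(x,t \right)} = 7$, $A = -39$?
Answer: $\frac{21008}{3} \approx 7002.7$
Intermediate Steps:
$u{\left(U \right)} = - 2 U$ ($u{\left(U \right)} = - 2 U 1 = - 2 U$)
$M = 1521$ ($M = \left(-39\right)^{2} = 1521$)
$P{\left(v,d \right)} = - \frac{7}{3} - 507 d$ ($P{\left(v,d \right)} = - \frac{1521 d + 7}{3} = - \frac{7 + 1521 d}{3} = - \frac{7}{3} - 507 d$)
$P{\left(-2235,u{\left(6 \right)} \right)} + T{\left(1322 \right)} = \left(- \frac{7}{3} - 507 \left(\left(-2\right) 6\right)\right) + 921 = \left(- \frac{7}{3} - -6084\right) + 921 = \left(- \frac{7}{3} + 6084\right) + 921 = \frac{18245}{3} + 921 = \frac{21008}{3}$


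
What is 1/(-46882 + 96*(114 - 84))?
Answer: -1/44002 ≈ -2.2726e-5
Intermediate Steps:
1/(-46882 + 96*(114 - 84)) = 1/(-46882 + 96*30) = 1/(-46882 + 2880) = 1/(-44002) = -1/44002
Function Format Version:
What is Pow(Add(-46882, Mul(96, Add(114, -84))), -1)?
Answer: Rational(-1, 44002) ≈ -2.2726e-5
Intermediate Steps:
Pow(Add(-46882, Mul(96, Add(114, -84))), -1) = Pow(Add(-46882, Mul(96, 30)), -1) = Pow(Add(-46882, 2880), -1) = Pow(-44002, -1) = Rational(-1, 44002)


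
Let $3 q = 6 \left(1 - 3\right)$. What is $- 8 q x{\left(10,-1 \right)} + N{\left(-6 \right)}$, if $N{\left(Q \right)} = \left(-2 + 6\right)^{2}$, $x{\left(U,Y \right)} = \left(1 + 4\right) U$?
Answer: $1616$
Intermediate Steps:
$q = -4$ ($q = \frac{6 \left(1 - 3\right)}{3} = \frac{6 \left(-2\right)}{3} = \frac{1}{3} \left(-12\right) = -4$)
$x{\left(U,Y \right)} = 5 U$
$N{\left(Q \right)} = 16$ ($N{\left(Q \right)} = 4^{2} = 16$)
$- 8 q x{\left(10,-1 \right)} + N{\left(-6 \right)} = \left(-8\right) \left(-4\right) 5 \cdot 10 + 16 = 32 \cdot 50 + 16 = 1600 + 16 = 1616$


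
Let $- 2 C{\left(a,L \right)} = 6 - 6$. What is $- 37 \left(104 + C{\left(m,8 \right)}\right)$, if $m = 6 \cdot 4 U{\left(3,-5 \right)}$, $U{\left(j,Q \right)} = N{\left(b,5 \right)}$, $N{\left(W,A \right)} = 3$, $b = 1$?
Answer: $-3848$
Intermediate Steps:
$U{\left(j,Q \right)} = 3$
$m = 72$ ($m = 6 \cdot 4 \cdot 3 = 24 \cdot 3 = 72$)
$C{\left(a,L \right)} = 0$ ($C{\left(a,L \right)} = - \frac{6 - 6}{2} = \left(- \frac{1}{2}\right) 0 = 0$)
$- 37 \left(104 + C{\left(m,8 \right)}\right) = - 37 \left(104 + 0\right) = \left(-37\right) 104 = -3848$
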